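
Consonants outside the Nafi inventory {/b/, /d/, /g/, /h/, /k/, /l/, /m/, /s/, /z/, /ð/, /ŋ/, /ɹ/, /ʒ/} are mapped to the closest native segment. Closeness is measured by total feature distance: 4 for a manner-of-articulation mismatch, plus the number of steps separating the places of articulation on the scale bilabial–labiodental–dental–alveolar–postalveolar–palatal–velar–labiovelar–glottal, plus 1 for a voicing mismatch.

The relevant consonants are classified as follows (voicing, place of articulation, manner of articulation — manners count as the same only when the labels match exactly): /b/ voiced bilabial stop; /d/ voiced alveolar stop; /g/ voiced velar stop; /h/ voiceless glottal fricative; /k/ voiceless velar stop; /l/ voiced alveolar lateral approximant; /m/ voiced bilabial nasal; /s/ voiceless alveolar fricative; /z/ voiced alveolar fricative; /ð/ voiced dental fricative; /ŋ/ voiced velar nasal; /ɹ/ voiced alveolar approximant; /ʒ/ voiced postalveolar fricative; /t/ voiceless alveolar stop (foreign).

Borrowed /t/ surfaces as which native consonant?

d

/d/ is closest: same manner (stop), place distance 0 (alveolar→alveolar), voicing differs (+1); total 1. Next closest is /k/ at distance 3.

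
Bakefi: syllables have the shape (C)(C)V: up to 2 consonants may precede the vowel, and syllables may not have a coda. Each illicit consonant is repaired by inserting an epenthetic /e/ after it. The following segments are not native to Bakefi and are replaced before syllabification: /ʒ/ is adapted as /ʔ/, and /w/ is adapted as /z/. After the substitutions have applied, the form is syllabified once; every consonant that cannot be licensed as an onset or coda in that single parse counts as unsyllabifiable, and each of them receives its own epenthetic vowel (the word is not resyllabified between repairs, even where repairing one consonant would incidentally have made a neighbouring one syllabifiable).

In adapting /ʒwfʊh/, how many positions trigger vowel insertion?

2

After substitution the input is /ʔzfʊh/.
The unsyllabifiable consonants are /ʔ/, /h/; each receives one epenthetic vowel.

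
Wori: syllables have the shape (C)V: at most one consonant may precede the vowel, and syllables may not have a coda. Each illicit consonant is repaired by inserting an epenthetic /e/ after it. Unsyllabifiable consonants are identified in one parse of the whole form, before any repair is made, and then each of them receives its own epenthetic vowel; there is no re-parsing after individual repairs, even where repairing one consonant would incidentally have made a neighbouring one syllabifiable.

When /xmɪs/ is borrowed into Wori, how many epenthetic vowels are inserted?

2

The unsyllabifiable consonants are /x/, /s/; each receives one epenthetic vowel.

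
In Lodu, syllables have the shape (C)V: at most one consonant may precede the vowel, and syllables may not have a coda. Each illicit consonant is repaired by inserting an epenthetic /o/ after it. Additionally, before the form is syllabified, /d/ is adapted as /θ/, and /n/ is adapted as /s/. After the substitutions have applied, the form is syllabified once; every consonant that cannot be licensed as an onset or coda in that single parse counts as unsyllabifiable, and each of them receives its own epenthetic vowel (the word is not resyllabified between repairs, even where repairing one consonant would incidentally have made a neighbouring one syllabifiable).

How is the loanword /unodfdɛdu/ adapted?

usoθofoθɛθu

Substitution: /n/ → /s/, /d/ → /θ/, giving /usoθfθɛθu/.
Syllabifying with onset maximization leaves /θ/, /f/ stranded (no codas are permitted; onsets are limited to one consonant).
Inserting the epenthetic vowel yields /θ/ → /θo/, /f/ → /fo/.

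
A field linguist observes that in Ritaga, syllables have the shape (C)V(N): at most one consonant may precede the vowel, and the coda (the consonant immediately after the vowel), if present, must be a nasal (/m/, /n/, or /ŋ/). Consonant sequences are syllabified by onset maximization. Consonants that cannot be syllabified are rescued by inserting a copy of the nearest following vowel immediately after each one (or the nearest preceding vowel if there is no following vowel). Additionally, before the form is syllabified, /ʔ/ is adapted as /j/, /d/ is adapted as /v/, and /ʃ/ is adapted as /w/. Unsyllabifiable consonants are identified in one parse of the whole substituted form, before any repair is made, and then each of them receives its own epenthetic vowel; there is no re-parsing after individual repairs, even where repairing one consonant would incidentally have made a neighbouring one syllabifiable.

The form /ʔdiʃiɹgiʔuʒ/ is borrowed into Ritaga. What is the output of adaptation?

Substitution: /ʔ/ → /j/, /d/ → /v/, /ʃ/ → /w/, giving /jviwiɹgijuʒ/.
Syllabifying with onset maximization leaves /j/, /ɹ/, /ʒ/ stranded (only a nasal (/m/, /n/, or /ŋ/) is licensed in coda position; onsets are limited to one consonant).
Inserting the epenthetic vowel yields /j/ → /ji/, /ɹ/ → /ɹi/, /ʒ/ → /ʒu/.

jiviwiɹigijuʒu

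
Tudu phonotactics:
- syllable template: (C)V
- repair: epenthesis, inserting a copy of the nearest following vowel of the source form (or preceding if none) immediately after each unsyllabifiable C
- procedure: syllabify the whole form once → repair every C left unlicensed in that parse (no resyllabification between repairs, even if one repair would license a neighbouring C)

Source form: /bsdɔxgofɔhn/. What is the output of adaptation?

The consonants /b/, /s/, /x/, /h/, /n/ cannot be parsed into a legal (C)V syllable (no codas are permitted; onsets are limited to one consonant).
Each unlicensed consonant becomes the onset of a new syllable: /b/ → /bɔ/, /s/ → /sɔ/, /x/ → /xo/, /h/ → /hɔ/, /n/ → /nɔ/.

bɔsɔdɔxogofɔhɔnɔ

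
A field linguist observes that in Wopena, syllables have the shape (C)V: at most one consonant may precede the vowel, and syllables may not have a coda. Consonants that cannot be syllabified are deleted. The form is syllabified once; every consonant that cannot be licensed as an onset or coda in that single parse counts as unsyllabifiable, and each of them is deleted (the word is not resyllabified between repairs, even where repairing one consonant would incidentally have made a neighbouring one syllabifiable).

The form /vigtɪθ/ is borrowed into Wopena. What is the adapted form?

vitɪ

The consonants /g/, /θ/ cannot be parsed into a legal (C)V syllable (no codas are permitted; onsets are limited to one consonant).
Deleting the stranded consonants removes /g/, /θ/.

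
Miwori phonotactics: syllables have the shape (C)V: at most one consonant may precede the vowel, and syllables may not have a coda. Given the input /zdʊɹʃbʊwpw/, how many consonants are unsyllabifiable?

Under (C)V, the unsyllabifiable consonants are /z/, /ɹ/, /ʃ/, /w/, /p/, /w/ (no codas are permitted; onsets are limited to one consonant).

6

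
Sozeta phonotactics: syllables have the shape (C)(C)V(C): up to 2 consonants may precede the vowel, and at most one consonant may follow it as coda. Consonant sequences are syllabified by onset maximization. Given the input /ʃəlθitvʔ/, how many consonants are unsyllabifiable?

2

The consonants /v/, /ʔ/ cannot be parsed into a legal (C)(C)V(C) syllable (at most one coda consonant is licensed; onsets may contain at most 2 consonants).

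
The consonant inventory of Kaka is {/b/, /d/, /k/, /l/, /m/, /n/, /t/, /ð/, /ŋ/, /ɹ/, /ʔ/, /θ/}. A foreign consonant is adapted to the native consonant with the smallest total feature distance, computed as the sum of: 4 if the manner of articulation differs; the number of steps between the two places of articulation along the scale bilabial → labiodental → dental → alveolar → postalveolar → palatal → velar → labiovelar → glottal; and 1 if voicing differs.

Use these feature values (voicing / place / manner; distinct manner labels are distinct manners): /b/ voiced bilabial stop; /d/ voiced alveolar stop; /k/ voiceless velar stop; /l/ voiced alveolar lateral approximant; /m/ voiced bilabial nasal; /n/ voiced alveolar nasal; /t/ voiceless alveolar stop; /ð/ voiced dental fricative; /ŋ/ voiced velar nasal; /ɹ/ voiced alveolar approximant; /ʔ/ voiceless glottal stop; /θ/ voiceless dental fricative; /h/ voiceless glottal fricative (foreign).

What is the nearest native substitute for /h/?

ʔ

/ʔ/ is closest: manner differs (fricative→stop, +4), place distance 0 (glottal→glottal), same voicing; total 4. Next closest is /k/ at distance 6.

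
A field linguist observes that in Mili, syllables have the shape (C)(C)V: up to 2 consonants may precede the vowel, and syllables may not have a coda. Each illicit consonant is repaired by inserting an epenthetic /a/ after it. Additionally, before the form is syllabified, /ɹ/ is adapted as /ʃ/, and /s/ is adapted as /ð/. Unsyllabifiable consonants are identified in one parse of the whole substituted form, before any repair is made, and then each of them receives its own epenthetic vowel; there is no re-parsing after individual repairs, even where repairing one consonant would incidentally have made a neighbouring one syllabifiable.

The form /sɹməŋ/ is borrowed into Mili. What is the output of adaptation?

ðaʃməŋa

Substitution: /s/ → /ð/, /ɹ/ → /ʃ/, giving /ðʃməŋ/.
Syllabifying with onset maximization leaves /ð/, /ŋ/ stranded (no codas are permitted; onsets may contain at most 2 consonants).
Inserting the epenthetic vowel yields /ð/ → /ða/, /ŋ/ → /ŋa/.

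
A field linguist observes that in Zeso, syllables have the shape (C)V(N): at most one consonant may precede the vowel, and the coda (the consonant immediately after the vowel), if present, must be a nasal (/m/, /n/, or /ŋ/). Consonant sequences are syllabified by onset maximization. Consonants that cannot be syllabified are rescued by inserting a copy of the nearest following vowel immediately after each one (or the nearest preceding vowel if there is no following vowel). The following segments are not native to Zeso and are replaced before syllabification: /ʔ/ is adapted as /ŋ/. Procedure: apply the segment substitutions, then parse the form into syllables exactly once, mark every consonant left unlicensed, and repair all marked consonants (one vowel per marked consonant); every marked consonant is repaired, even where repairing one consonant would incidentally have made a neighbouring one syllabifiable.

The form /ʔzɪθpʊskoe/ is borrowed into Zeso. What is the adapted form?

ŋɪzɪθʊpʊsokoe

Substitution: /ʔ/ → /ŋ/, giving /ŋzɪθpʊskoe/.
The consonants /ŋ/, /θ/, /s/ cannot be parsed into a legal (C)V(N) syllable (only a nasal (/m/, /n/, or /ŋ/) is licensed in coda position; onsets are limited to one consonant).
Epenthesis after each stranded consonant: /ŋ/ → /ŋɪ/, /θ/ → /θʊ/, /s/ → /so/.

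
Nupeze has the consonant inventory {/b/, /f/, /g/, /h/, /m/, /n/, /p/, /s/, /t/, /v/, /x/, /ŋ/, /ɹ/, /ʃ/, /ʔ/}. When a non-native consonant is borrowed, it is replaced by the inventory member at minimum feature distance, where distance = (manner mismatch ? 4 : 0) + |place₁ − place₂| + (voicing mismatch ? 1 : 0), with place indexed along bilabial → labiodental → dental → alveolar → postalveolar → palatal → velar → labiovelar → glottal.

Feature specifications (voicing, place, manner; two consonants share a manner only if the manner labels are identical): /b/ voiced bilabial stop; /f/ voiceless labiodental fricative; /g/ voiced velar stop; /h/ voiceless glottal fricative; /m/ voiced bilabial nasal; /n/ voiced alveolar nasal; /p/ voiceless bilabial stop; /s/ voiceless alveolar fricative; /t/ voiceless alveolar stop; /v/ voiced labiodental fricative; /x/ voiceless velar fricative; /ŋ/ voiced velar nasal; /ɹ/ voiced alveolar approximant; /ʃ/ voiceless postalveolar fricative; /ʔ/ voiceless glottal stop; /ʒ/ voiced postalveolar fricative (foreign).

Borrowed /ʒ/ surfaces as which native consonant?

ʃ

/ʃ/ is closest: same manner (fricative), place distance 0 (postalveolar→postalveolar), voicing differs (+1); total 1. Next closest is /s/ at distance 2.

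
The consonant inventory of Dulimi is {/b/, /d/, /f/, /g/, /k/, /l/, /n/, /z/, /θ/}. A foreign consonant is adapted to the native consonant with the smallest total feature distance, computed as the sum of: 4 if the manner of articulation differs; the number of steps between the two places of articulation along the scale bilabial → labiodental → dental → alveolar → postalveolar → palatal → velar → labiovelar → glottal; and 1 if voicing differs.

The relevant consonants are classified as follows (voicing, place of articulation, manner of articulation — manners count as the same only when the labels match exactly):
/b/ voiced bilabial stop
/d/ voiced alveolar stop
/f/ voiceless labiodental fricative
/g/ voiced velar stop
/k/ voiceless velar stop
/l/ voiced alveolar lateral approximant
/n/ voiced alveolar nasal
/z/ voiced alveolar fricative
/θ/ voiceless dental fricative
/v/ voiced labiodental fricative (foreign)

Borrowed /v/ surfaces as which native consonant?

f

/f/ is closest: same manner (fricative), place distance 0 (labiodental→labiodental), voicing differs (+1); total 1. Next closest is /z/ at distance 2.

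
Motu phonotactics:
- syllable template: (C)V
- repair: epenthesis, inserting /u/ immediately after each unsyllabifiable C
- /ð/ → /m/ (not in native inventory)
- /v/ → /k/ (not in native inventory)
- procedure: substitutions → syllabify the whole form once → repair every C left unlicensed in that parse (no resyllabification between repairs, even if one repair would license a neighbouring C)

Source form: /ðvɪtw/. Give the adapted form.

Substitution: /ð/ → /m/, /v/ → /k/, giving /mkɪtw/.
Syllabifying with onset maximization leaves /m/, /t/, /w/ stranded (no codas are permitted; onsets are limited to one consonant).
Inserting the epenthetic vowel yields /m/ → /mu/, /t/ → /tu/, /w/ → /wu/.

mukɪtuwu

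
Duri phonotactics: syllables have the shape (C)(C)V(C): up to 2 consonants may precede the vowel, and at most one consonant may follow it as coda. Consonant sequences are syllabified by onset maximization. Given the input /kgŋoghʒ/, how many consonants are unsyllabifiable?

3

Syllabifying with onset maximization leaves /k/, /h/, /ʒ/ stranded (at most one coda consonant is licensed; onsets may contain at most 2 consonants).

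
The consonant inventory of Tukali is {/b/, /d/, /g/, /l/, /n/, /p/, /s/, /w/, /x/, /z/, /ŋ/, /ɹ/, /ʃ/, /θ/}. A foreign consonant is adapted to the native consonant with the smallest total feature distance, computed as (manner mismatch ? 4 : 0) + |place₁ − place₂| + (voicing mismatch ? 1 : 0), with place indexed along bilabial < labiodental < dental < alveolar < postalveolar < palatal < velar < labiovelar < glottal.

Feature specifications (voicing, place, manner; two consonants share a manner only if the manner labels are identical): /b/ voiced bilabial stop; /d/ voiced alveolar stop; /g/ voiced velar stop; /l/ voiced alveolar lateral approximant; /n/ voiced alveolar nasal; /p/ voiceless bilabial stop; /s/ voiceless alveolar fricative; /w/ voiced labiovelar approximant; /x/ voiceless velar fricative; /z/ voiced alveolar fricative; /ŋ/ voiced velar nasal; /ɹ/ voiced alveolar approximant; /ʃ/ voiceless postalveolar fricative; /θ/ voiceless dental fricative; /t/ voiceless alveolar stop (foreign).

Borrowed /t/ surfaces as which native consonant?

d

/d/ is closest: same manner (stop), place distance 0 (alveolar→alveolar), voicing differs (+1); total 1. Next closest is /p/ at distance 3.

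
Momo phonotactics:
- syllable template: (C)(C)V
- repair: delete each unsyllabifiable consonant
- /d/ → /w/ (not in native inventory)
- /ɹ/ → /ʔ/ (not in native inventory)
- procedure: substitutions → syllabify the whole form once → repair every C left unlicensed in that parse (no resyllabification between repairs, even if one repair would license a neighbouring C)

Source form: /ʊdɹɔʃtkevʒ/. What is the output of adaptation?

ʊwʔɔtke

Substitution: /d/ → /w/, /ɹ/ → /ʔ/, giving /ʊwʔɔʃtkevʒ/.
Under (C)(C)V, the unsyllabifiable consonants are /ʃ/, /v/, /ʒ/ (no codas are permitted; onsets may contain at most 2 consonants).
Deleting the stranded consonants removes /ʃ/, /v/, /ʒ/.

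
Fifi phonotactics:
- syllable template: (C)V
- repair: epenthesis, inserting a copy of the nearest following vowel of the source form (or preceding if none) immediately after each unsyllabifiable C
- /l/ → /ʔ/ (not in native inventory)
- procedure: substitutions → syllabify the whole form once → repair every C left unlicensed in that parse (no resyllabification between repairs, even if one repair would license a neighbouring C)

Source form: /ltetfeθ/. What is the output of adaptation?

ʔetetefeθe

Substitution: /l/ → /ʔ/, giving /ʔtetfeθ/.
The consonants /ʔ/, /t/, /θ/ cannot be parsed into a legal (C)V syllable (no codas are permitted; onsets are limited to one consonant).
Epenthesis after each stranded consonant: /ʔ/ → /ʔe/, /t/ → /te/, /θ/ → /θe/.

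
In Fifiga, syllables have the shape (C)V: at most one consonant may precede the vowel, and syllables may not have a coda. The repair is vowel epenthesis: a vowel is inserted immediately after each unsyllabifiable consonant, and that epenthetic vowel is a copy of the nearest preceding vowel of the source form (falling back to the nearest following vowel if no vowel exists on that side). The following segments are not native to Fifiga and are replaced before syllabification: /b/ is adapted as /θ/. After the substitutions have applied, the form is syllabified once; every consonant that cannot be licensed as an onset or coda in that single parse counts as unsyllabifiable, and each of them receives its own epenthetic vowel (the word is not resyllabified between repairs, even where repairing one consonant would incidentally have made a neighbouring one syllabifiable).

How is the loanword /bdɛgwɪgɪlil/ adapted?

θɛdɛgɛwɪgɪlili

Substitution: /b/ → /θ/, giving /θdɛgwɪgɪlil/.
Under (C)V, the unsyllabifiable consonants are /θ/, /g/, /l/ (no codas are permitted; onsets are limited to one consonant).
Epenthesis after each stranded consonant: /θ/ → /θɛ/, /g/ → /gɛ/, /l/ → /li/.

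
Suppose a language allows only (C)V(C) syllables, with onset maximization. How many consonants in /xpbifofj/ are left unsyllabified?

3

The consonants /x/, /p/, /j/ cannot be parsed into a legal (C)V(C) syllable (at most one coda consonant is licensed; onsets are limited to one consonant).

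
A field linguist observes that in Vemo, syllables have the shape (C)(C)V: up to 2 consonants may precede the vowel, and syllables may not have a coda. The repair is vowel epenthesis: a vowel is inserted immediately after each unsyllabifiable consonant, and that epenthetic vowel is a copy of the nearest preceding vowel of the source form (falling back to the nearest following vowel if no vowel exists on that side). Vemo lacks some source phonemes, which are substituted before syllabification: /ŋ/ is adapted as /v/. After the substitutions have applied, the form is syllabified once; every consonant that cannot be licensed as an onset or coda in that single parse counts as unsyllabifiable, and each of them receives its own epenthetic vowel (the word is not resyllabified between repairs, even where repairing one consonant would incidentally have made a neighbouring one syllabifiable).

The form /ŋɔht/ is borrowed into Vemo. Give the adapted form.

Substitution: /ŋ/ → /v/, giving /vɔht/.
The consonants /h/, /t/ cannot be parsed into a legal (C)(C)V syllable (no codas are permitted; onsets may contain at most 2 consonants).
Inserting the epenthetic vowel yields /h/ → /hɔ/, /t/ → /tɔ/.

vɔhɔtɔ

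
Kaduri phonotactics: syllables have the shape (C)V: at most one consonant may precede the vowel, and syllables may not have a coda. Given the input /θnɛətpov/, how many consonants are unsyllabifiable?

3

Under (C)V, the unsyllabifiable consonants are /θ/, /t/, /v/ (no codas are permitted; onsets are limited to one consonant).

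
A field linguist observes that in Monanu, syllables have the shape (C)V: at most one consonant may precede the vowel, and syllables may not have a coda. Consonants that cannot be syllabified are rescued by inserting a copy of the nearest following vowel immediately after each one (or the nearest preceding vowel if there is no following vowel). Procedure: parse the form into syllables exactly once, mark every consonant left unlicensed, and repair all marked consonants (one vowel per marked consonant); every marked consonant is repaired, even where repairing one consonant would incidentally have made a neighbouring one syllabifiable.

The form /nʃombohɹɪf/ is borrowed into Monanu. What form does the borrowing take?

noʃomobohɪɹɪfɪ

Syllabifying with onset maximization leaves /n/, /m/, /h/, /f/ stranded (no codas are permitted; onsets are limited to one consonant).
Inserting the epenthetic vowel yields /n/ → /no/, /m/ → /mo/, /h/ → /hɪ/, /f/ → /fɪ/.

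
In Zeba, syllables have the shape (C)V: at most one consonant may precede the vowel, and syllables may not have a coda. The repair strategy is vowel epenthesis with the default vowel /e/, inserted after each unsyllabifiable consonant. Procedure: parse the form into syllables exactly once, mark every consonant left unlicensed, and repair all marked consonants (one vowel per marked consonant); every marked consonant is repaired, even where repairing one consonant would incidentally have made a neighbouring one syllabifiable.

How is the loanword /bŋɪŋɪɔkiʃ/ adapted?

beŋɪŋɪɔkiʃe

The consonants /b/, /ʃ/ cannot be parsed into a legal (C)V syllable (no codas are permitted; onsets are limited to one consonant).
Inserting the epenthetic vowel yields /b/ → /be/, /ʃ/ → /ʃe/.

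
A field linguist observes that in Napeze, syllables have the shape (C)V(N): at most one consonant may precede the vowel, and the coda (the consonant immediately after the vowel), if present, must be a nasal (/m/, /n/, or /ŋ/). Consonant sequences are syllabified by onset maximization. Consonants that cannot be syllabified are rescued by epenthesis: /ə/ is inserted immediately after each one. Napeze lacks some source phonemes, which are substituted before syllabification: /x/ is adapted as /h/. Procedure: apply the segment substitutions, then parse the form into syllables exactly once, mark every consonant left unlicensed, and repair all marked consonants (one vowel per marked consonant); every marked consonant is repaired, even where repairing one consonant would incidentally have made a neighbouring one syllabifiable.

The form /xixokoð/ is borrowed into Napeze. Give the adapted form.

hihokoðə

Substitution: /x/ → /h/, giving /hihokoð/.
Under (C)V(N), the unsyllabifiable consonants are /ð/ (only a nasal (/m/, /n/, or /ŋ/) is licensed in coda position; onsets are limited to one consonant).
Each unlicensed consonant becomes the onset of a new syllable: /ð/ → /ðə/.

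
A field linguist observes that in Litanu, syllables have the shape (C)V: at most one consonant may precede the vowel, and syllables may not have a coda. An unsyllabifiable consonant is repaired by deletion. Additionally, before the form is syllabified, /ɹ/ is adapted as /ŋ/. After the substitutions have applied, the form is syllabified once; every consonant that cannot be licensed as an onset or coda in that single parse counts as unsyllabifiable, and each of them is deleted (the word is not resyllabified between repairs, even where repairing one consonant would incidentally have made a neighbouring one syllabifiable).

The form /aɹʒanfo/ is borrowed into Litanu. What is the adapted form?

Substitution: /ɹ/ → /ŋ/, giving /aŋʒanfo/.
Under (C)V, the unsyllabifiable consonants are /ŋ/, /n/ (no codas are permitted; onsets are limited to one consonant).
Deletion applies to /ŋ/, /n/.

aʒafo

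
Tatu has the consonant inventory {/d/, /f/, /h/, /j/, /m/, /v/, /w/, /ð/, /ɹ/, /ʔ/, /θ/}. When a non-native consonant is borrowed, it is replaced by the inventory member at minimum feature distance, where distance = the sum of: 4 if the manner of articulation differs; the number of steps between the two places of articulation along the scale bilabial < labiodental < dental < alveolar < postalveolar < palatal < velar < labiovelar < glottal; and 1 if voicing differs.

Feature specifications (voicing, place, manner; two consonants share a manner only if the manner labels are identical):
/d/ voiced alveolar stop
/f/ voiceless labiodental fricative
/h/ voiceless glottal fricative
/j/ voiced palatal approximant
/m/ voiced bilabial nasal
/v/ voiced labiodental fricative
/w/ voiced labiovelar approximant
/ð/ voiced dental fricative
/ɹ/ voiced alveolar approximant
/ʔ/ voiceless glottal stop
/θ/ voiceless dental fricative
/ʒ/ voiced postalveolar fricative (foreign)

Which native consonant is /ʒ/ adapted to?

/ð/ is closest: same manner (fricative), place distance 2 (postalveolar→dental), same voicing; total 2. Next closest is /v/ at distance 3.

ð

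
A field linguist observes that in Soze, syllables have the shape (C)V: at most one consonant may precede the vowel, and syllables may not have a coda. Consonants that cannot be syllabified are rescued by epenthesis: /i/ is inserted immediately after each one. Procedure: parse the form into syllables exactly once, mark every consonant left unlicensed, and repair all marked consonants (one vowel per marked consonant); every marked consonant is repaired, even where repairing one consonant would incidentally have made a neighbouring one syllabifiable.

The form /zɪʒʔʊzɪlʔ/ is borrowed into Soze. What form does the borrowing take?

The consonants /ʒ/, /l/, /ʔ/ cannot be parsed into a legal (C)V syllable (no codas are permitted; onsets are limited to one consonant).
Inserting the epenthetic vowel yields /ʒ/ → /ʒi/, /l/ → /li/, /ʔ/ → /ʔi/.

zɪʒiʔʊzɪliʔi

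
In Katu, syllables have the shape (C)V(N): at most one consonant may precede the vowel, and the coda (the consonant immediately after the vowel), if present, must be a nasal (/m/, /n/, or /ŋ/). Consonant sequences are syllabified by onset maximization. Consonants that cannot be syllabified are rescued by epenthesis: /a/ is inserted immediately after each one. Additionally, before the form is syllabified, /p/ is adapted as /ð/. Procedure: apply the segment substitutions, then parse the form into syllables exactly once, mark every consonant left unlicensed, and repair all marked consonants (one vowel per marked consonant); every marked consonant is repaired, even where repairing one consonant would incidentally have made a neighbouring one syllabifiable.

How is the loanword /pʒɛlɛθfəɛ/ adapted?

ðaʒɛlɛθafəɛ

Substitution: /p/ → /ð/, giving /ðʒɛlɛθfəɛ/.
Under (C)V(N), the unsyllabifiable consonants are /ð/, /θ/ (only a nasal (/m/, /n/, or /ŋ/) is licensed in coda position; onsets are limited to one consonant).
Inserting the epenthetic vowel yields /ð/ → /ða/, /θ/ → /θa/.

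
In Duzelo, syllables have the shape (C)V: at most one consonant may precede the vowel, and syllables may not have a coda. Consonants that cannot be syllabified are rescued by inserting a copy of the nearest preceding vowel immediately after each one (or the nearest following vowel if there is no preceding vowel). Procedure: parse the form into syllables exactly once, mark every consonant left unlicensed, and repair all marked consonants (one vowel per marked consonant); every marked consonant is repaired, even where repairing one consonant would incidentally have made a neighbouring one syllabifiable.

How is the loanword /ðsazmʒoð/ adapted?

ðasazamaʒoðo

The consonants /ð/, /z/, /m/, /ð/ cannot be parsed into a legal (C)V syllable (no codas are permitted; onsets are limited to one consonant).
Epenthesis after each stranded consonant: /ð/ → /ða/, /z/ → /za/, /m/ → /ma/, /ð/ → /ðo/.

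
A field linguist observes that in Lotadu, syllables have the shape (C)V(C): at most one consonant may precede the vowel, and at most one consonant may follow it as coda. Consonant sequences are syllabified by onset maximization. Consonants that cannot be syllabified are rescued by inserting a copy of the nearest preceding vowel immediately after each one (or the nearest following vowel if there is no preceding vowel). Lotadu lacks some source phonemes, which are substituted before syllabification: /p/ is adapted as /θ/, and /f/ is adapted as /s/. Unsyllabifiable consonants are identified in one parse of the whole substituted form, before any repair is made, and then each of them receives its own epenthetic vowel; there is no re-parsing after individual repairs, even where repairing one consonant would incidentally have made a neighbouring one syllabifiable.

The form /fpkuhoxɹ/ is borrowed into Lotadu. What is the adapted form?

suθukuhoxɹo

Substitution: /f/ → /s/, /p/ → /θ/, giving /sθkuhoxɹ/.
The consonants /s/, /θ/, /ɹ/ cannot be parsed into a legal (C)V(C) syllable (at most one coda consonant is licensed; onsets are limited to one consonant).
Epenthesis after each stranded consonant: /s/ → /su/, /θ/ → /θu/, /ɹ/ → /ɹo/.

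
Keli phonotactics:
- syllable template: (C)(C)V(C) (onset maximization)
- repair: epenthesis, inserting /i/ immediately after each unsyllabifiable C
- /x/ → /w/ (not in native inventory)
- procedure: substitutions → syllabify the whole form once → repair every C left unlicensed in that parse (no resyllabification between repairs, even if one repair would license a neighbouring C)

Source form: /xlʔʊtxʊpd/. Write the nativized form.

Substitution: /x/ → /w/, giving /wlʔʊtwʊpd/.
The consonants /w/, /d/ cannot be parsed into a legal (C)(C)V(C) syllable (at most one coda consonant is licensed; onsets may contain at most 2 consonants).
Epenthesis after each stranded consonant: /w/ → /wi/, /d/ → /di/.

wilʔʊtwʊpdi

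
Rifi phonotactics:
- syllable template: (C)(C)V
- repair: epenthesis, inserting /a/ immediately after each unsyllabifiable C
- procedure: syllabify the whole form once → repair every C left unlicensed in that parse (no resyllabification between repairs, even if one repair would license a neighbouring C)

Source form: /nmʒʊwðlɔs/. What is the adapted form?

Under (C)(C)V, the unsyllabifiable consonants are /n/, /w/, /s/ (no codas are permitted; onsets may contain at most 2 consonants).
Inserting the epenthetic vowel yields /n/ → /na/, /w/ → /wa/, /s/ → /sa/.

namʒʊwaðlɔsa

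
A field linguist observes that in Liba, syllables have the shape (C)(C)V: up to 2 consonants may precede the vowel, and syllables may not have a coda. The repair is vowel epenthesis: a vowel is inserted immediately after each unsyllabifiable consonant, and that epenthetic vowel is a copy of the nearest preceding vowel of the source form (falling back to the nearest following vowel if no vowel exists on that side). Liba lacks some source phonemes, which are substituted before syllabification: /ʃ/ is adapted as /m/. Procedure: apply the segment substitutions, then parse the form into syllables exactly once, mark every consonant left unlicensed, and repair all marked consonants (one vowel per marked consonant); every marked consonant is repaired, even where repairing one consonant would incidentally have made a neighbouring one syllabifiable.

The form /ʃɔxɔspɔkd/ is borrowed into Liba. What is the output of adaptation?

mɔxɔspɔkɔdɔ

Substitution: /ʃ/ → /m/, giving /mɔxɔspɔkd/.
The consonants /k/, /d/ cannot be parsed into a legal (C)(C)V syllable (no codas are permitted; onsets may contain at most 2 consonants).
Each unlicensed consonant becomes the onset of a new syllable: /k/ → /kɔ/, /d/ → /dɔ/.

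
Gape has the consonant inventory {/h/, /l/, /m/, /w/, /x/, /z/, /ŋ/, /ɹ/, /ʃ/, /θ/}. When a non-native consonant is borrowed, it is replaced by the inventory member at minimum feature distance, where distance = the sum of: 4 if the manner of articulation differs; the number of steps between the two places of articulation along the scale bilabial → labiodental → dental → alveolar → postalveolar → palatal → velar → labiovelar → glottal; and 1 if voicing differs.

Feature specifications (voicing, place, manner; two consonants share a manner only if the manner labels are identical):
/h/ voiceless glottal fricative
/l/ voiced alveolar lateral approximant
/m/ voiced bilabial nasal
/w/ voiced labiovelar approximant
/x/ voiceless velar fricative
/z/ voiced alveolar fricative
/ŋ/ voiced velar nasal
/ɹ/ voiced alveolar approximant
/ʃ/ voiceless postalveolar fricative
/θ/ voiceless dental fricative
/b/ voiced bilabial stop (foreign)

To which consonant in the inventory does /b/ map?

m

/m/ is closest: manner differs (stop→nasal, +4), place distance 0 (bilabial→bilabial), same voicing; total 4. Next closest is /l/ at distance 7.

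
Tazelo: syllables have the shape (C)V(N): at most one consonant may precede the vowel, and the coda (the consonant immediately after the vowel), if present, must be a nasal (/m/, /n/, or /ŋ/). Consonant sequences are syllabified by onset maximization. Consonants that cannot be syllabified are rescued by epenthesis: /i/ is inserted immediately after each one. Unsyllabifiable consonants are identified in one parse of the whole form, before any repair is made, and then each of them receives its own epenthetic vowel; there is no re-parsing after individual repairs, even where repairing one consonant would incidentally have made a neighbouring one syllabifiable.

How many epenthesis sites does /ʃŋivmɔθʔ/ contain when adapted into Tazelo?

4

The unsyllabifiable consonants are /ʃ/, /v/, /θ/, /ʔ/; each receives one epenthetic vowel.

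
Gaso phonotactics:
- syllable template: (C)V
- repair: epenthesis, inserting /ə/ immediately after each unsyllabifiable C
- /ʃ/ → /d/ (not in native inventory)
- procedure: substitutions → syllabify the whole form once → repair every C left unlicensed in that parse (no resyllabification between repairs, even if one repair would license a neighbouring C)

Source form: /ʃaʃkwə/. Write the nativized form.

Substitution: /ʃ/ → /d/, giving /dadkwə/.
Syllabifying with onset maximization leaves /d/, /k/ stranded (no codas are permitted; onsets are limited to one consonant).
Each unlicensed consonant becomes the onset of a new syllable: /d/ → /də/, /k/ → /kə/.

dadəkəwə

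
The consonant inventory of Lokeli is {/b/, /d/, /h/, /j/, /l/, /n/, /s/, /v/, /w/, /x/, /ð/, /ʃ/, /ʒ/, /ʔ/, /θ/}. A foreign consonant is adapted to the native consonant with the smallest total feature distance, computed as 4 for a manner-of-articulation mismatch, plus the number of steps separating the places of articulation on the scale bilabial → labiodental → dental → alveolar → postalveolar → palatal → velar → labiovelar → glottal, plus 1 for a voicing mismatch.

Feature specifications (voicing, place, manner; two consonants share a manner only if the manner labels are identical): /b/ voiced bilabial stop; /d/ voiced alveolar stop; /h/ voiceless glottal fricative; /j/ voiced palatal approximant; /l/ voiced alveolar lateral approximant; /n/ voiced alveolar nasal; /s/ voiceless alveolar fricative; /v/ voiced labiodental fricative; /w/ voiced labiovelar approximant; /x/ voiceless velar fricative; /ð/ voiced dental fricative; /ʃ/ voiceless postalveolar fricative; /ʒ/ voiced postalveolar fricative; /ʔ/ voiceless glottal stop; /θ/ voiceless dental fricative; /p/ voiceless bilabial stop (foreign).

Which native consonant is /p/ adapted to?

b

/b/ is closest: same manner (stop), place distance 0 (bilabial→bilabial), voicing differs (+1); total 1. Next closest is /d/ at distance 4.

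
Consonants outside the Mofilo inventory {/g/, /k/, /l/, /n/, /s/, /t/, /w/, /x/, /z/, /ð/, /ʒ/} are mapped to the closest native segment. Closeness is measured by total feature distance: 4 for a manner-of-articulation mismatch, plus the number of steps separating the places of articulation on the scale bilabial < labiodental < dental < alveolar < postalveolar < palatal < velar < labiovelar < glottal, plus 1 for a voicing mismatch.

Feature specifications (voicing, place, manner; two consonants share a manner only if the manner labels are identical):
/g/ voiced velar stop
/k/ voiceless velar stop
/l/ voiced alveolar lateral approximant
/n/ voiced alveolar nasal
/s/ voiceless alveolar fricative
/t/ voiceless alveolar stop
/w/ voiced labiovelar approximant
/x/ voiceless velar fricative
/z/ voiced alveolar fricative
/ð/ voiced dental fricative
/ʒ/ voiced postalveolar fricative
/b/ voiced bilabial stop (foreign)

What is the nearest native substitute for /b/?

/t/ is closest: same manner (stop), place distance 3 (bilabial→alveolar), voicing differs (+1); total 4. Next closest is /g/ at distance 6.

t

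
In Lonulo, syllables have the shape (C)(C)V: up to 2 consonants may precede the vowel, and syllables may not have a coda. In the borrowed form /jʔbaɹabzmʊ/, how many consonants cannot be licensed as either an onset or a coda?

Under (C)(C)V, the unsyllabifiable consonants are /j/, /b/ (no codas are permitted; onsets may contain at most 2 consonants).

2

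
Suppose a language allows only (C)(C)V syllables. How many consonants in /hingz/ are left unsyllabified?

3

The consonants /n/, /g/, /z/ cannot be parsed into a legal (C)(C)V syllable (no codas are permitted; onsets may contain at most 2 consonants).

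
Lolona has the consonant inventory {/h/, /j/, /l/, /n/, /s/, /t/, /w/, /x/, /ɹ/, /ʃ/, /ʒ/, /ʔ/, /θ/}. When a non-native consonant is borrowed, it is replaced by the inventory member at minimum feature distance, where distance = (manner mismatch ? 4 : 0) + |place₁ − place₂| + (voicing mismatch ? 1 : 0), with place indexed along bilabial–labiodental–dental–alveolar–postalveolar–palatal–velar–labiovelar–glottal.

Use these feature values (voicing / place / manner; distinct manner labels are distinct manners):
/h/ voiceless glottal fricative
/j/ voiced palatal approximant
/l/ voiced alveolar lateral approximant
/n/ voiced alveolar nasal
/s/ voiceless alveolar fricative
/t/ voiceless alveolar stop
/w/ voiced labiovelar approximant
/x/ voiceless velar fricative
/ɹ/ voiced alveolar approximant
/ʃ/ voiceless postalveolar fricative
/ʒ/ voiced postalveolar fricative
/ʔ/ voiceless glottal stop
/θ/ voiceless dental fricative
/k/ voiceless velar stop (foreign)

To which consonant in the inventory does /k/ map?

/ʔ/ is closest: same manner (stop), place distance 2 (velar→glottal), same voicing; total 2. Next closest is /t/ at distance 3.

ʔ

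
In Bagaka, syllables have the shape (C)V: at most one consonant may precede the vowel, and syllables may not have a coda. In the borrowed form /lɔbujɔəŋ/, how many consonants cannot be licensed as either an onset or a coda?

The consonants /ŋ/ cannot be parsed into a legal (C)V syllable (no codas are permitted; onsets are limited to one consonant).

1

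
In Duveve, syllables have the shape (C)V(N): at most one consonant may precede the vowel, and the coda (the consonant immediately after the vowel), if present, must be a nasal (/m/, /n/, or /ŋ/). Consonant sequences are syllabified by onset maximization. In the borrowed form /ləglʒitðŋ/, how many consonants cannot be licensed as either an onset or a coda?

Syllabifying with onset maximization leaves /g/, /l/, /t/, /ð/, /ŋ/ stranded (only a nasal (/m/, /n/, or /ŋ/) is licensed in coda position; onsets are limited to one consonant).

5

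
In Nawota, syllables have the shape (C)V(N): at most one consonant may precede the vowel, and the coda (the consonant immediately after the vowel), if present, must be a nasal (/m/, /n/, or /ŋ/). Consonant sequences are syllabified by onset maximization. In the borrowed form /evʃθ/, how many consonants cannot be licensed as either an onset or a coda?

3

Syllabifying with onset maximization leaves /v/, /ʃ/, /θ/ stranded (only a nasal (/m/, /n/, or /ŋ/) is licensed in coda position; onsets are limited to one consonant).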